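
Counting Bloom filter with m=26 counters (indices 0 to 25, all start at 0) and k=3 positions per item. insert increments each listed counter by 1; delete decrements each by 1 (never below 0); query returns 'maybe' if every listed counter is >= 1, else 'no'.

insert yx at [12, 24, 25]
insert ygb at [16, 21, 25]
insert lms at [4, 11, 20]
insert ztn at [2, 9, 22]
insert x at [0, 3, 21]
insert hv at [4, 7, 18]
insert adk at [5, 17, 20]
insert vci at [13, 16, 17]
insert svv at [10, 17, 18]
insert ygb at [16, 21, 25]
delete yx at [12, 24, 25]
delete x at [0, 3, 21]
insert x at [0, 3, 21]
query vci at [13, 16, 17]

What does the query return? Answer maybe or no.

Step 1: insert yx at [12, 24, 25] -> counters=[0,0,0,0,0,0,0,0,0,0,0,0,1,0,0,0,0,0,0,0,0,0,0,0,1,1]
Step 2: insert ygb at [16, 21, 25] -> counters=[0,0,0,0,0,0,0,0,0,0,0,0,1,0,0,0,1,0,0,0,0,1,0,0,1,2]
Step 3: insert lms at [4, 11, 20] -> counters=[0,0,0,0,1,0,0,0,0,0,0,1,1,0,0,0,1,0,0,0,1,1,0,0,1,2]
Step 4: insert ztn at [2, 9, 22] -> counters=[0,0,1,0,1,0,0,0,0,1,0,1,1,0,0,0,1,0,0,0,1,1,1,0,1,2]
Step 5: insert x at [0, 3, 21] -> counters=[1,0,1,1,1,0,0,0,0,1,0,1,1,0,0,0,1,0,0,0,1,2,1,0,1,2]
Step 6: insert hv at [4, 7, 18] -> counters=[1,0,1,1,2,0,0,1,0,1,0,1,1,0,0,0,1,0,1,0,1,2,1,0,1,2]
Step 7: insert adk at [5, 17, 20] -> counters=[1,0,1,1,2,1,0,1,0,1,0,1,1,0,0,0,1,1,1,0,2,2,1,0,1,2]
Step 8: insert vci at [13, 16, 17] -> counters=[1,0,1,1,2,1,0,1,0,1,0,1,1,1,0,0,2,2,1,0,2,2,1,0,1,2]
Step 9: insert svv at [10, 17, 18] -> counters=[1,0,1,1,2,1,0,1,0,1,1,1,1,1,0,0,2,3,2,0,2,2,1,0,1,2]
Step 10: insert ygb at [16, 21, 25] -> counters=[1,0,1,1,2,1,0,1,0,1,1,1,1,1,0,0,3,3,2,0,2,3,1,0,1,3]
Step 11: delete yx at [12, 24, 25] -> counters=[1,0,1,1,2,1,0,1,0,1,1,1,0,1,0,0,3,3,2,0,2,3,1,0,0,2]
Step 12: delete x at [0, 3, 21] -> counters=[0,0,1,0,2,1,0,1,0,1,1,1,0,1,0,0,3,3,2,0,2,2,1,0,0,2]
Step 13: insert x at [0, 3, 21] -> counters=[1,0,1,1,2,1,0,1,0,1,1,1,0,1,0,0,3,3,2,0,2,3,1,0,0,2]
Query vci: check counters[13]=1 counters[16]=3 counters[17]=3 -> maybe

Answer: maybe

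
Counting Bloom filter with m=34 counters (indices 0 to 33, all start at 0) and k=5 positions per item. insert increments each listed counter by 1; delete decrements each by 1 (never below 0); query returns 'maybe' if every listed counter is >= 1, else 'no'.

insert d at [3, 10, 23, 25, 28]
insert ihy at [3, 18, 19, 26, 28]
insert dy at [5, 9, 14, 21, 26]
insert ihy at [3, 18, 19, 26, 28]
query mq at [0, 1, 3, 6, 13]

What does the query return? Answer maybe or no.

Answer: no

Derivation:
Step 1: insert d at [3, 10, 23, 25, 28] -> counters=[0,0,0,1,0,0,0,0,0,0,1,0,0,0,0,0,0,0,0,0,0,0,0,1,0,1,0,0,1,0,0,0,0,0]
Step 2: insert ihy at [3, 18, 19, 26, 28] -> counters=[0,0,0,2,0,0,0,0,0,0,1,0,0,0,0,0,0,0,1,1,0,0,0,1,0,1,1,0,2,0,0,0,0,0]
Step 3: insert dy at [5, 9, 14, 21, 26] -> counters=[0,0,0,2,0,1,0,0,0,1,1,0,0,0,1,0,0,0,1,1,0,1,0,1,0,1,2,0,2,0,0,0,0,0]
Step 4: insert ihy at [3, 18, 19, 26, 28] -> counters=[0,0,0,3,0,1,0,0,0,1,1,0,0,0,1,0,0,0,2,2,0,1,0,1,0,1,3,0,3,0,0,0,0,0]
Query mq: check counters[0]=0 counters[1]=0 counters[3]=3 counters[6]=0 counters[13]=0 -> no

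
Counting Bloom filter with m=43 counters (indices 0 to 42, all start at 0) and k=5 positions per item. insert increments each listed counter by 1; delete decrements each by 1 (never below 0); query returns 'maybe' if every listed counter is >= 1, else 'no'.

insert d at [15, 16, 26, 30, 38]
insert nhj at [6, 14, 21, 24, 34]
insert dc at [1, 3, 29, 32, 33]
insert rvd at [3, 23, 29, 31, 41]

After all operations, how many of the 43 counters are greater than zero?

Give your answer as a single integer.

Answer: 18

Derivation:
Step 1: insert d at [15, 16, 26, 30, 38] -> counters=[0,0,0,0,0,0,0,0,0,0,0,0,0,0,0,1,1,0,0,0,0,0,0,0,0,0,1,0,0,0,1,0,0,0,0,0,0,0,1,0,0,0,0]
Step 2: insert nhj at [6, 14, 21, 24, 34] -> counters=[0,0,0,0,0,0,1,0,0,0,0,0,0,0,1,1,1,0,0,0,0,1,0,0,1,0,1,0,0,0,1,0,0,0,1,0,0,0,1,0,0,0,0]
Step 3: insert dc at [1, 3, 29, 32, 33] -> counters=[0,1,0,1,0,0,1,0,0,0,0,0,0,0,1,1,1,0,0,0,0,1,0,0,1,0,1,0,0,1,1,0,1,1,1,0,0,0,1,0,0,0,0]
Step 4: insert rvd at [3, 23, 29, 31, 41] -> counters=[0,1,0,2,0,0,1,0,0,0,0,0,0,0,1,1,1,0,0,0,0,1,0,1,1,0,1,0,0,2,1,1,1,1,1,0,0,0,1,0,0,1,0]
Final counters=[0,1,0,2,0,0,1,0,0,0,0,0,0,0,1,1,1,0,0,0,0,1,0,1,1,0,1,0,0,2,1,1,1,1,1,0,0,0,1,0,0,1,0] -> 18 nonzero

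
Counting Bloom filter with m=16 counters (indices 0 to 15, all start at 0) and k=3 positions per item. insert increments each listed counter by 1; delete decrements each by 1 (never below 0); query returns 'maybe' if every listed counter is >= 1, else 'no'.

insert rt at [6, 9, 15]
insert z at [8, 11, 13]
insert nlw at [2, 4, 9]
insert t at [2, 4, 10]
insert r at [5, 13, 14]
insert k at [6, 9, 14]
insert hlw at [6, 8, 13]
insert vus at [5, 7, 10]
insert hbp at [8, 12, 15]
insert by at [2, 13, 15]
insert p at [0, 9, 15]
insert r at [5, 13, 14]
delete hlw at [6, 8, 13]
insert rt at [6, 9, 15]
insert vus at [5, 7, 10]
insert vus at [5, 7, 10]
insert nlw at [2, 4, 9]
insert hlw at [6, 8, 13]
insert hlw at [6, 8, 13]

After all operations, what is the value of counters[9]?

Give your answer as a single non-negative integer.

Step 1: insert rt at [6, 9, 15] -> counters=[0,0,0,0,0,0,1,0,0,1,0,0,0,0,0,1]
Step 2: insert z at [8, 11, 13] -> counters=[0,0,0,0,0,0,1,0,1,1,0,1,0,1,0,1]
Step 3: insert nlw at [2, 4, 9] -> counters=[0,0,1,0,1,0,1,0,1,2,0,1,0,1,0,1]
Step 4: insert t at [2, 4, 10] -> counters=[0,0,2,0,2,0,1,0,1,2,1,1,0,1,0,1]
Step 5: insert r at [5, 13, 14] -> counters=[0,0,2,0,2,1,1,0,1,2,1,1,0,2,1,1]
Step 6: insert k at [6, 9, 14] -> counters=[0,0,2,0,2,1,2,0,1,3,1,1,0,2,2,1]
Step 7: insert hlw at [6, 8, 13] -> counters=[0,0,2,0,2,1,3,0,2,3,1,1,0,3,2,1]
Step 8: insert vus at [5, 7, 10] -> counters=[0,0,2,0,2,2,3,1,2,3,2,1,0,3,2,1]
Step 9: insert hbp at [8, 12, 15] -> counters=[0,0,2,0,2,2,3,1,3,3,2,1,1,3,2,2]
Step 10: insert by at [2, 13, 15] -> counters=[0,0,3,0,2,2,3,1,3,3,2,1,1,4,2,3]
Step 11: insert p at [0, 9, 15] -> counters=[1,0,3,0,2,2,3,1,3,4,2,1,1,4,2,4]
Step 12: insert r at [5, 13, 14] -> counters=[1,0,3,0,2,3,3,1,3,4,2,1,1,5,3,4]
Step 13: delete hlw at [6, 8, 13] -> counters=[1,0,3,0,2,3,2,1,2,4,2,1,1,4,3,4]
Step 14: insert rt at [6, 9, 15] -> counters=[1,0,3,0,2,3,3,1,2,5,2,1,1,4,3,5]
Step 15: insert vus at [5, 7, 10] -> counters=[1,0,3,0,2,4,3,2,2,5,3,1,1,4,3,5]
Step 16: insert vus at [5, 7, 10] -> counters=[1,0,3,0,2,5,3,3,2,5,4,1,1,4,3,5]
Step 17: insert nlw at [2, 4, 9] -> counters=[1,0,4,0,3,5,3,3,2,6,4,1,1,4,3,5]
Step 18: insert hlw at [6, 8, 13] -> counters=[1,0,4,0,3,5,4,3,3,6,4,1,1,5,3,5]
Step 19: insert hlw at [6, 8, 13] -> counters=[1,0,4,0,3,5,5,3,4,6,4,1,1,6,3,5]
Final counters=[1,0,4,0,3,5,5,3,4,6,4,1,1,6,3,5] -> counters[9]=6

Answer: 6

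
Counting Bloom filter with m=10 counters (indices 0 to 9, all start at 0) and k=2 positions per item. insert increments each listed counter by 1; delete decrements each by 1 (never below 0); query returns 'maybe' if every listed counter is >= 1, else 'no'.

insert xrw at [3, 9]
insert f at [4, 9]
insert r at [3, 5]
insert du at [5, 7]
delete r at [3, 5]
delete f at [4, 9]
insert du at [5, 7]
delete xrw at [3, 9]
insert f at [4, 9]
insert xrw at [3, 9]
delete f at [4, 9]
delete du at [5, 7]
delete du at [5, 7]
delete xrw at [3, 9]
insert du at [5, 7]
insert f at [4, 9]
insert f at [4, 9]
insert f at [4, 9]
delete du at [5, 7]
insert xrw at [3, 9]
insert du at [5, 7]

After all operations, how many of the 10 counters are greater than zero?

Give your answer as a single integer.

Answer: 5

Derivation:
Step 1: insert xrw at [3, 9] -> counters=[0,0,0,1,0,0,0,0,0,1]
Step 2: insert f at [4, 9] -> counters=[0,0,0,1,1,0,0,0,0,2]
Step 3: insert r at [3, 5] -> counters=[0,0,0,2,1,1,0,0,0,2]
Step 4: insert du at [5, 7] -> counters=[0,0,0,2,1,2,0,1,0,2]
Step 5: delete r at [3, 5] -> counters=[0,0,0,1,1,1,0,1,0,2]
Step 6: delete f at [4, 9] -> counters=[0,0,0,1,0,1,0,1,0,1]
Step 7: insert du at [5, 7] -> counters=[0,0,0,1,0,2,0,2,0,1]
Step 8: delete xrw at [3, 9] -> counters=[0,0,0,0,0,2,0,2,0,0]
Step 9: insert f at [4, 9] -> counters=[0,0,0,0,1,2,0,2,0,1]
Step 10: insert xrw at [3, 9] -> counters=[0,0,0,1,1,2,0,2,0,2]
Step 11: delete f at [4, 9] -> counters=[0,0,0,1,0,2,0,2,0,1]
Step 12: delete du at [5, 7] -> counters=[0,0,0,1,0,1,0,1,0,1]
Step 13: delete du at [5, 7] -> counters=[0,0,0,1,0,0,0,0,0,1]
Step 14: delete xrw at [3, 9] -> counters=[0,0,0,0,0,0,0,0,0,0]
Step 15: insert du at [5, 7] -> counters=[0,0,0,0,0,1,0,1,0,0]
Step 16: insert f at [4, 9] -> counters=[0,0,0,0,1,1,0,1,0,1]
Step 17: insert f at [4, 9] -> counters=[0,0,0,0,2,1,0,1,0,2]
Step 18: insert f at [4, 9] -> counters=[0,0,0,0,3,1,0,1,0,3]
Step 19: delete du at [5, 7] -> counters=[0,0,0,0,3,0,0,0,0,3]
Step 20: insert xrw at [3, 9] -> counters=[0,0,0,1,3,0,0,0,0,4]
Step 21: insert du at [5, 7] -> counters=[0,0,0,1,3,1,0,1,0,4]
Final counters=[0,0,0,1,3,1,0,1,0,4] -> 5 nonzero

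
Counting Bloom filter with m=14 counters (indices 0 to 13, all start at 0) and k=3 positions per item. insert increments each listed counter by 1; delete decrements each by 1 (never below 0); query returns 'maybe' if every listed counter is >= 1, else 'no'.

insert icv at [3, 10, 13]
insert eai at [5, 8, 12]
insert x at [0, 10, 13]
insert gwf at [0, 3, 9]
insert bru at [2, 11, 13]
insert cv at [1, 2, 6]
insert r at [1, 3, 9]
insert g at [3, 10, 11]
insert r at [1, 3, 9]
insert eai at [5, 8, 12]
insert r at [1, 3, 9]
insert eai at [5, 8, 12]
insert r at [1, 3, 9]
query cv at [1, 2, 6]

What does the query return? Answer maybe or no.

Step 1: insert icv at [3, 10, 13] -> counters=[0,0,0,1,0,0,0,0,0,0,1,0,0,1]
Step 2: insert eai at [5, 8, 12] -> counters=[0,0,0,1,0,1,0,0,1,0,1,0,1,1]
Step 3: insert x at [0, 10, 13] -> counters=[1,0,0,1,0,1,0,0,1,0,2,0,1,2]
Step 4: insert gwf at [0, 3, 9] -> counters=[2,0,0,2,0,1,0,0,1,1,2,0,1,2]
Step 5: insert bru at [2, 11, 13] -> counters=[2,0,1,2,0,1,0,0,1,1,2,1,1,3]
Step 6: insert cv at [1, 2, 6] -> counters=[2,1,2,2,0,1,1,0,1,1,2,1,1,3]
Step 7: insert r at [1, 3, 9] -> counters=[2,2,2,3,0,1,1,0,1,2,2,1,1,3]
Step 8: insert g at [3, 10, 11] -> counters=[2,2,2,4,0,1,1,0,1,2,3,2,1,3]
Step 9: insert r at [1, 3, 9] -> counters=[2,3,2,5,0,1,1,0,1,3,3,2,1,3]
Step 10: insert eai at [5, 8, 12] -> counters=[2,3,2,5,0,2,1,0,2,3,3,2,2,3]
Step 11: insert r at [1, 3, 9] -> counters=[2,4,2,6,0,2,1,0,2,4,3,2,2,3]
Step 12: insert eai at [5, 8, 12] -> counters=[2,4,2,6,0,3,1,0,3,4,3,2,3,3]
Step 13: insert r at [1, 3, 9] -> counters=[2,5,2,7,0,3,1,0,3,5,3,2,3,3]
Query cv: check counters[1]=5 counters[2]=2 counters[6]=1 -> maybe

Answer: maybe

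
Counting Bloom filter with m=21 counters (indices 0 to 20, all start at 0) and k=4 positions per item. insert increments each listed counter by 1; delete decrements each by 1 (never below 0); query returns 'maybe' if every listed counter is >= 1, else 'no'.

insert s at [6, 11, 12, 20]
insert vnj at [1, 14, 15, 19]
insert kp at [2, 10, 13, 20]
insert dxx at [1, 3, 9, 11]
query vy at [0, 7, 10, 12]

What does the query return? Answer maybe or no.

Step 1: insert s at [6, 11, 12, 20] -> counters=[0,0,0,0,0,0,1,0,0,0,0,1,1,0,0,0,0,0,0,0,1]
Step 2: insert vnj at [1, 14, 15, 19] -> counters=[0,1,0,0,0,0,1,0,0,0,0,1,1,0,1,1,0,0,0,1,1]
Step 3: insert kp at [2, 10, 13, 20] -> counters=[0,1,1,0,0,0,1,0,0,0,1,1,1,1,1,1,0,0,0,1,2]
Step 4: insert dxx at [1, 3, 9, 11] -> counters=[0,2,1,1,0,0,1,0,0,1,1,2,1,1,1,1,0,0,0,1,2]
Query vy: check counters[0]=0 counters[7]=0 counters[10]=1 counters[12]=1 -> no

Answer: no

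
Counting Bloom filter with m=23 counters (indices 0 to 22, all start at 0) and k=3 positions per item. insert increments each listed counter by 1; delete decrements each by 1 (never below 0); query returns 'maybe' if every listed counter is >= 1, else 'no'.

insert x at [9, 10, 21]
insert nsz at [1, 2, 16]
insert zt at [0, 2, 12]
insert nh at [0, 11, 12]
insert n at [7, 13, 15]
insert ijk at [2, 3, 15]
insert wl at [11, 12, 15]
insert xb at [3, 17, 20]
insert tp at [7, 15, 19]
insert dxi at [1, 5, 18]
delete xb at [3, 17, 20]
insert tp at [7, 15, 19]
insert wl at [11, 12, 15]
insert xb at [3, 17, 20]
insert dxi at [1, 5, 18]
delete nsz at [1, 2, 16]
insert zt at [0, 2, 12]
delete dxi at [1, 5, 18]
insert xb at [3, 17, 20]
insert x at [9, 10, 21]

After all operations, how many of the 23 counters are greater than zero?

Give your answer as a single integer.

Answer: 17

Derivation:
Step 1: insert x at [9, 10, 21] -> counters=[0,0,0,0,0,0,0,0,0,1,1,0,0,0,0,0,0,0,0,0,0,1,0]
Step 2: insert nsz at [1, 2, 16] -> counters=[0,1,1,0,0,0,0,0,0,1,1,0,0,0,0,0,1,0,0,0,0,1,0]
Step 3: insert zt at [0, 2, 12] -> counters=[1,1,2,0,0,0,0,0,0,1,1,0,1,0,0,0,1,0,0,0,0,1,0]
Step 4: insert nh at [0, 11, 12] -> counters=[2,1,2,0,0,0,0,0,0,1,1,1,2,0,0,0,1,0,0,0,0,1,0]
Step 5: insert n at [7, 13, 15] -> counters=[2,1,2,0,0,0,0,1,0,1,1,1,2,1,0,1,1,0,0,0,0,1,0]
Step 6: insert ijk at [2, 3, 15] -> counters=[2,1,3,1,0,0,0,1,0,1,1,1,2,1,0,2,1,0,0,0,0,1,0]
Step 7: insert wl at [11, 12, 15] -> counters=[2,1,3,1,0,0,0,1,0,1,1,2,3,1,0,3,1,0,0,0,0,1,0]
Step 8: insert xb at [3, 17, 20] -> counters=[2,1,3,2,0,0,0,1,0,1,1,2,3,1,0,3,1,1,0,0,1,1,0]
Step 9: insert tp at [7, 15, 19] -> counters=[2,1,3,2,0,0,0,2,0,1,1,2,3,1,0,4,1,1,0,1,1,1,0]
Step 10: insert dxi at [1, 5, 18] -> counters=[2,2,3,2,0,1,0,2,0,1,1,2,3,1,0,4,1,1,1,1,1,1,0]
Step 11: delete xb at [3, 17, 20] -> counters=[2,2,3,1,0,1,0,2,0,1,1,2,3,1,0,4,1,0,1,1,0,1,0]
Step 12: insert tp at [7, 15, 19] -> counters=[2,2,3,1,0,1,0,3,0,1,1,2,3,1,0,5,1,0,1,2,0,1,0]
Step 13: insert wl at [11, 12, 15] -> counters=[2,2,3,1,0,1,0,3,0,1,1,3,4,1,0,6,1,0,1,2,0,1,0]
Step 14: insert xb at [3, 17, 20] -> counters=[2,2,3,2,0,1,0,3,0,1,1,3,4,1,0,6,1,1,1,2,1,1,0]
Step 15: insert dxi at [1, 5, 18] -> counters=[2,3,3,2,0,2,0,3,0,1,1,3,4,1,0,6,1,1,2,2,1,1,0]
Step 16: delete nsz at [1, 2, 16] -> counters=[2,2,2,2,0,2,0,3,0,1,1,3,4,1,0,6,0,1,2,2,1,1,0]
Step 17: insert zt at [0, 2, 12] -> counters=[3,2,3,2,0,2,0,3,0,1,1,3,5,1,0,6,0,1,2,2,1,1,0]
Step 18: delete dxi at [1, 5, 18] -> counters=[3,1,3,2,0,1,0,3,0,1,1,3,5,1,0,6,0,1,1,2,1,1,0]
Step 19: insert xb at [3, 17, 20] -> counters=[3,1,3,3,0,1,0,3,0,1,1,3,5,1,0,6,0,2,1,2,2,1,0]
Step 20: insert x at [9, 10, 21] -> counters=[3,1,3,3,0,1,0,3,0,2,2,3,5,1,0,6,0,2,1,2,2,2,0]
Final counters=[3,1,3,3,0,1,0,3,0,2,2,3,5,1,0,6,0,2,1,2,2,2,0] -> 17 nonzero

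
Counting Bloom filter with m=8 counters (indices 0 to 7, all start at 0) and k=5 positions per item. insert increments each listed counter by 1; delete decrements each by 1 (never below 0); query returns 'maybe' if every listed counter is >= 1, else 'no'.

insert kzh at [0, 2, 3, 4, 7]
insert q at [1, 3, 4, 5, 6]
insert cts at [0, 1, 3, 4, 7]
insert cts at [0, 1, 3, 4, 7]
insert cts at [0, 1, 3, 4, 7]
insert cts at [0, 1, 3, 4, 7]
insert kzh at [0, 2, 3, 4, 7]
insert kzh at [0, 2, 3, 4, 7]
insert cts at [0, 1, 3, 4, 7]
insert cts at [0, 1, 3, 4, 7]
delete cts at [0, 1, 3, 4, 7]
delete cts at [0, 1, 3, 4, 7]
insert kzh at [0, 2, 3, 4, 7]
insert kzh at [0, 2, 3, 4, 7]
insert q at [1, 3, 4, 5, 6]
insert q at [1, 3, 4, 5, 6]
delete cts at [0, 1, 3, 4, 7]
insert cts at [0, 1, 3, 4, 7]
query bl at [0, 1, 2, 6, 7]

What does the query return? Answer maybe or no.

Answer: maybe

Derivation:
Step 1: insert kzh at [0, 2, 3, 4, 7] -> counters=[1,0,1,1,1,0,0,1]
Step 2: insert q at [1, 3, 4, 5, 6] -> counters=[1,1,1,2,2,1,1,1]
Step 3: insert cts at [0, 1, 3, 4, 7] -> counters=[2,2,1,3,3,1,1,2]
Step 4: insert cts at [0, 1, 3, 4, 7] -> counters=[3,3,1,4,4,1,1,3]
Step 5: insert cts at [0, 1, 3, 4, 7] -> counters=[4,4,1,5,5,1,1,4]
Step 6: insert cts at [0, 1, 3, 4, 7] -> counters=[5,5,1,6,6,1,1,5]
Step 7: insert kzh at [0, 2, 3, 4, 7] -> counters=[6,5,2,7,7,1,1,6]
Step 8: insert kzh at [0, 2, 3, 4, 7] -> counters=[7,5,3,8,8,1,1,7]
Step 9: insert cts at [0, 1, 3, 4, 7] -> counters=[8,6,3,9,9,1,1,8]
Step 10: insert cts at [0, 1, 3, 4, 7] -> counters=[9,7,3,10,10,1,1,9]
Step 11: delete cts at [0, 1, 3, 4, 7] -> counters=[8,6,3,9,9,1,1,8]
Step 12: delete cts at [0, 1, 3, 4, 7] -> counters=[7,5,3,8,8,1,1,7]
Step 13: insert kzh at [0, 2, 3, 4, 7] -> counters=[8,5,4,9,9,1,1,8]
Step 14: insert kzh at [0, 2, 3, 4, 7] -> counters=[9,5,5,10,10,1,1,9]
Step 15: insert q at [1, 3, 4, 5, 6] -> counters=[9,6,5,11,11,2,2,9]
Step 16: insert q at [1, 3, 4, 5, 6] -> counters=[9,7,5,12,12,3,3,9]
Step 17: delete cts at [0, 1, 3, 4, 7] -> counters=[8,6,5,11,11,3,3,8]
Step 18: insert cts at [0, 1, 3, 4, 7] -> counters=[9,7,5,12,12,3,3,9]
Query bl: check counters[0]=9 counters[1]=7 counters[2]=5 counters[6]=3 counters[7]=9 -> maybe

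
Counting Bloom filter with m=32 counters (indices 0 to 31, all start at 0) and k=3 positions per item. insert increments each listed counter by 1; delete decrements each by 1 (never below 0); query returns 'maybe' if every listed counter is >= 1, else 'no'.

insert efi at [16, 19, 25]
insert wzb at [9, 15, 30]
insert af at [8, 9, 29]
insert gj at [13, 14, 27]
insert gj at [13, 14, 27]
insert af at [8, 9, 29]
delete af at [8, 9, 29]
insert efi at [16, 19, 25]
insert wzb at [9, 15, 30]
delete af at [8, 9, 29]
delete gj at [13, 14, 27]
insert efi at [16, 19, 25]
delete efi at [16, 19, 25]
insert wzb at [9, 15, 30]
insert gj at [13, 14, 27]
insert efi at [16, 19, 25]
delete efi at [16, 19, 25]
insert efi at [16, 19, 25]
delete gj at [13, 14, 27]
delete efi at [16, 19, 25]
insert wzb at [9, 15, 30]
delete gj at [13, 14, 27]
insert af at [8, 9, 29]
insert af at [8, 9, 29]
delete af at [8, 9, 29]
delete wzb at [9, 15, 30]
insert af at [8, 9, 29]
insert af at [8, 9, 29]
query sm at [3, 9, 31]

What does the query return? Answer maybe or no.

Answer: no

Derivation:
Step 1: insert efi at [16, 19, 25] -> counters=[0,0,0,0,0,0,0,0,0,0,0,0,0,0,0,0,1,0,0,1,0,0,0,0,0,1,0,0,0,0,0,0]
Step 2: insert wzb at [9, 15, 30] -> counters=[0,0,0,0,0,0,0,0,0,1,0,0,0,0,0,1,1,0,0,1,0,0,0,0,0,1,0,0,0,0,1,0]
Step 3: insert af at [8, 9, 29] -> counters=[0,0,0,0,0,0,0,0,1,2,0,0,0,0,0,1,1,0,0,1,0,0,0,0,0,1,0,0,0,1,1,0]
Step 4: insert gj at [13, 14, 27] -> counters=[0,0,0,0,0,0,0,0,1,2,0,0,0,1,1,1,1,0,0,1,0,0,0,0,0,1,0,1,0,1,1,0]
Step 5: insert gj at [13, 14, 27] -> counters=[0,0,0,0,0,0,0,0,1,2,0,0,0,2,2,1,1,0,0,1,0,0,0,0,0,1,0,2,0,1,1,0]
Step 6: insert af at [8, 9, 29] -> counters=[0,0,0,0,0,0,0,0,2,3,0,0,0,2,2,1,1,0,0,1,0,0,0,0,0,1,0,2,0,2,1,0]
Step 7: delete af at [8, 9, 29] -> counters=[0,0,0,0,0,0,0,0,1,2,0,0,0,2,2,1,1,0,0,1,0,0,0,0,0,1,0,2,0,1,1,0]
Step 8: insert efi at [16, 19, 25] -> counters=[0,0,0,0,0,0,0,0,1,2,0,0,0,2,2,1,2,0,0,2,0,0,0,0,0,2,0,2,0,1,1,0]
Step 9: insert wzb at [9, 15, 30] -> counters=[0,0,0,0,0,0,0,0,1,3,0,0,0,2,2,2,2,0,0,2,0,0,0,0,0,2,0,2,0,1,2,0]
Step 10: delete af at [8, 9, 29] -> counters=[0,0,0,0,0,0,0,0,0,2,0,0,0,2,2,2,2,0,0,2,0,0,0,0,0,2,0,2,0,0,2,0]
Step 11: delete gj at [13, 14, 27] -> counters=[0,0,0,0,0,0,0,0,0,2,0,0,0,1,1,2,2,0,0,2,0,0,0,0,0,2,0,1,0,0,2,0]
Step 12: insert efi at [16, 19, 25] -> counters=[0,0,0,0,0,0,0,0,0,2,0,0,0,1,1,2,3,0,0,3,0,0,0,0,0,3,0,1,0,0,2,0]
Step 13: delete efi at [16, 19, 25] -> counters=[0,0,0,0,0,0,0,0,0,2,0,0,0,1,1,2,2,0,0,2,0,0,0,0,0,2,0,1,0,0,2,0]
Step 14: insert wzb at [9, 15, 30] -> counters=[0,0,0,0,0,0,0,0,0,3,0,0,0,1,1,3,2,0,0,2,0,0,0,0,0,2,0,1,0,0,3,0]
Step 15: insert gj at [13, 14, 27] -> counters=[0,0,0,0,0,0,0,0,0,3,0,0,0,2,2,3,2,0,0,2,0,0,0,0,0,2,0,2,0,0,3,0]
Step 16: insert efi at [16, 19, 25] -> counters=[0,0,0,0,0,0,0,0,0,3,0,0,0,2,2,3,3,0,0,3,0,0,0,0,0,3,0,2,0,0,3,0]
Step 17: delete efi at [16, 19, 25] -> counters=[0,0,0,0,0,0,0,0,0,3,0,0,0,2,2,3,2,0,0,2,0,0,0,0,0,2,0,2,0,0,3,0]
Step 18: insert efi at [16, 19, 25] -> counters=[0,0,0,0,0,0,0,0,0,3,0,0,0,2,2,3,3,0,0,3,0,0,0,0,0,3,0,2,0,0,3,0]
Step 19: delete gj at [13, 14, 27] -> counters=[0,0,0,0,0,0,0,0,0,3,0,0,0,1,1,3,3,0,0,3,0,0,0,0,0,3,0,1,0,0,3,0]
Step 20: delete efi at [16, 19, 25] -> counters=[0,0,0,0,0,0,0,0,0,3,0,0,0,1,1,3,2,0,0,2,0,0,0,0,0,2,0,1,0,0,3,0]
Step 21: insert wzb at [9, 15, 30] -> counters=[0,0,0,0,0,0,0,0,0,4,0,0,0,1,1,4,2,0,0,2,0,0,0,0,0,2,0,1,0,0,4,0]
Step 22: delete gj at [13, 14, 27] -> counters=[0,0,0,0,0,0,0,0,0,4,0,0,0,0,0,4,2,0,0,2,0,0,0,0,0,2,0,0,0,0,4,0]
Step 23: insert af at [8, 9, 29] -> counters=[0,0,0,0,0,0,0,0,1,5,0,0,0,0,0,4,2,0,0,2,0,0,0,0,0,2,0,0,0,1,4,0]
Step 24: insert af at [8, 9, 29] -> counters=[0,0,0,0,0,0,0,0,2,6,0,0,0,0,0,4,2,0,0,2,0,0,0,0,0,2,0,0,0,2,4,0]
Step 25: delete af at [8, 9, 29] -> counters=[0,0,0,0,0,0,0,0,1,5,0,0,0,0,0,4,2,0,0,2,0,0,0,0,0,2,0,0,0,1,4,0]
Step 26: delete wzb at [9, 15, 30] -> counters=[0,0,0,0,0,0,0,0,1,4,0,0,0,0,0,3,2,0,0,2,0,0,0,0,0,2,0,0,0,1,3,0]
Step 27: insert af at [8, 9, 29] -> counters=[0,0,0,0,0,0,0,0,2,5,0,0,0,0,0,3,2,0,0,2,0,0,0,0,0,2,0,0,0,2,3,0]
Step 28: insert af at [8, 9, 29] -> counters=[0,0,0,0,0,0,0,0,3,6,0,0,0,0,0,3,2,0,0,2,0,0,0,0,0,2,0,0,0,3,3,0]
Query sm: check counters[3]=0 counters[9]=6 counters[31]=0 -> no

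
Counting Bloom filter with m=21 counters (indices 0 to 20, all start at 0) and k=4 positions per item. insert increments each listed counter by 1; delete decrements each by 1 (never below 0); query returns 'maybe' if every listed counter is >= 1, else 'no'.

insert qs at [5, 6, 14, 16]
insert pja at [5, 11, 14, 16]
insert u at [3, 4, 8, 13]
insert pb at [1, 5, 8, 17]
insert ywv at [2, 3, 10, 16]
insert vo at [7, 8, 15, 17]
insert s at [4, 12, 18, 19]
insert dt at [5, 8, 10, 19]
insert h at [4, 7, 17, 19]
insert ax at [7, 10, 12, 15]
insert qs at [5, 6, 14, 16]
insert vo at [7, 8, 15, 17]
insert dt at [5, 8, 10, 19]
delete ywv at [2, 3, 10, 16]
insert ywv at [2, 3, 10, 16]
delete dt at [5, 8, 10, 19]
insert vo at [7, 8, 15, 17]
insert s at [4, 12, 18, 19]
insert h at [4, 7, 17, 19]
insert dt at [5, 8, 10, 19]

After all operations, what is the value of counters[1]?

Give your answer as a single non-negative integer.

Step 1: insert qs at [5, 6, 14, 16] -> counters=[0,0,0,0,0,1,1,0,0,0,0,0,0,0,1,0,1,0,0,0,0]
Step 2: insert pja at [5, 11, 14, 16] -> counters=[0,0,0,0,0,2,1,0,0,0,0,1,0,0,2,0,2,0,0,0,0]
Step 3: insert u at [3, 4, 8, 13] -> counters=[0,0,0,1,1,2,1,0,1,0,0,1,0,1,2,0,2,0,0,0,0]
Step 4: insert pb at [1, 5, 8, 17] -> counters=[0,1,0,1,1,3,1,0,2,0,0,1,0,1,2,0,2,1,0,0,0]
Step 5: insert ywv at [2, 3, 10, 16] -> counters=[0,1,1,2,1,3,1,0,2,0,1,1,0,1,2,0,3,1,0,0,0]
Step 6: insert vo at [7, 8, 15, 17] -> counters=[0,1,1,2,1,3,1,1,3,0,1,1,0,1,2,1,3,2,0,0,0]
Step 7: insert s at [4, 12, 18, 19] -> counters=[0,1,1,2,2,3,1,1,3,0,1,1,1,1,2,1,3,2,1,1,0]
Step 8: insert dt at [5, 8, 10, 19] -> counters=[0,1,1,2,2,4,1,1,4,0,2,1,1,1,2,1,3,2,1,2,0]
Step 9: insert h at [4, 7, 17, 19] -> counters=[0,1,1,2,3,4,1,2,4,0,2,1,1,1,2,1,3,3,1,3,0]
Step 10: insert ax at [7, 10, 12, 15] -> counters=[0,1,1,2,3,4,1,3,4,0,3,1,2,1,2,2,3,3,1,3,0]
Step 11: insert qs at [5, 6, 14, 16] -> counters=[0,1,1,2,3,5,2,3,4,0,3,1,2,1,3,2,4,3,1,3,0]
Step 12: insert vo at [7, 8, 15, 17] -> counters=[0,1,1,2,3,5,2,4,5,0,3,1,2,1,3,3,4,4,1,3,0]
Step 13: insert dt at [5, 8, 10, 19] -> counters=[0,1,1,2,3,6,2,4,6,0,4,1,2,1,3,3,4,4,1,4,0]
Step 14: delete ywv at [2, 3, 10, 16] -> counters=[0,1,0,1,3,6,2,4,6,0,3,1,2,1,3,3,3,4,1,4,0]
Step 15: insert ywv at [2, 3, 10, 16] -> counters=[0,1,1,2,3,6,2,4,6,0,4,1,2,1,3,3,4,4,1,4,0]
Step 16: delete dt at [5, 8, 10, 19] -> counters=[0,1,1,2,3,5,2,4,5,0,3,1,2,1,3,3,4,4,1,3,0]
Step 17: insert vo at [7, 8, 15, 17] -> counters=[0,1,1,2,3,5,2,5,6,0,3,1,2,1,3,4,4,5,1,3,0]
Step 18: insert s at [4, 12, 18, 19] -> counters=[0,1,1,2,4,5,2,5,6,0,3,1,3,1,3,4,4,5,2,4,0]
Step 19: insert h at [4, 7, 17, 19] -> counters=[0,1,1,2,5,5,2,6,6,0,3,1,3,1,3,4,4,6,2,5,0]
Step 20: insert dt at [5, 8, 10, 19] -> counters=[0,1,1,2,5,6,2,6,7,0,4,1,3,1,3,4,4,6,2,6,0]
Final counters=[0,1,1,2,5,6,2,6,7,0,4,1,3,1,3,4,4,6,2,6,0] -> counters[1]=1

Answer: 1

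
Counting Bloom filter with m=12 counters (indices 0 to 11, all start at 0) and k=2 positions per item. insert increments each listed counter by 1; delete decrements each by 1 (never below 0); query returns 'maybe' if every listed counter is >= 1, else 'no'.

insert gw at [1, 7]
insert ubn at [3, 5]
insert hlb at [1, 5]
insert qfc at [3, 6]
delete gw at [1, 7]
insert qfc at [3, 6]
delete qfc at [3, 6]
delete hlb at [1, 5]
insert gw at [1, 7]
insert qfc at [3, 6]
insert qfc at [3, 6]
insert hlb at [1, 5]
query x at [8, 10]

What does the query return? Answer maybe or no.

Step 1: insert gw at [1, 7] -> counters=[0,1,0,0,0,0,0,1,0,0,0,0]
Step 2: insert ubn at [3, 5] -> counters=[0,1,0,1,0,1,0,1,0,0,0,0]
Step 3: insert hlb at [1, 5] -> counters=[0,2,0,1,0,2,0,1,0,0,0,0]
Step 4: insert qfc at [3, 6] -> counters=[0,2,0,2,0,2,1,1,0,0,0,0]
Step 5: delete gw at [1, 7] -> counters=[0,1,0,2,0,2,1,0,0,0,0,0]
Step 6: insert qfc at [3, 6] -> counters=[0,1,0,3,0,2,2,0,0,0,0,0]
Step 7: delete qfc at [3, 6] -> counters=[0,1,0,2,0,2,1,0,0,0,0,0]
Step 8: delete hlb at [1, 5] -> counters=[0,0,0,2,0,1,1,0,0,0,0,0]
Step 9: insert gw at [1, 7] -> counters=[0,1,0,2,0,1,1,1,0,0,0,0]
Step 10: insert qfc at [3, 6] -> counters=[0,1,0,3,0,1,2,1,0,0,0,0]
Step 11: insert qfc at [3, 6] -> counters=[0,1,0,4,0,1,3,1,0,0,0,0]
Step 12: insert hlb at [1, 5] -> counters=[0,2,0,4,0,2,3,1,0,0,0,0]
Query x: check counters[8]=0 counters[10]=0 -> no

Answer: no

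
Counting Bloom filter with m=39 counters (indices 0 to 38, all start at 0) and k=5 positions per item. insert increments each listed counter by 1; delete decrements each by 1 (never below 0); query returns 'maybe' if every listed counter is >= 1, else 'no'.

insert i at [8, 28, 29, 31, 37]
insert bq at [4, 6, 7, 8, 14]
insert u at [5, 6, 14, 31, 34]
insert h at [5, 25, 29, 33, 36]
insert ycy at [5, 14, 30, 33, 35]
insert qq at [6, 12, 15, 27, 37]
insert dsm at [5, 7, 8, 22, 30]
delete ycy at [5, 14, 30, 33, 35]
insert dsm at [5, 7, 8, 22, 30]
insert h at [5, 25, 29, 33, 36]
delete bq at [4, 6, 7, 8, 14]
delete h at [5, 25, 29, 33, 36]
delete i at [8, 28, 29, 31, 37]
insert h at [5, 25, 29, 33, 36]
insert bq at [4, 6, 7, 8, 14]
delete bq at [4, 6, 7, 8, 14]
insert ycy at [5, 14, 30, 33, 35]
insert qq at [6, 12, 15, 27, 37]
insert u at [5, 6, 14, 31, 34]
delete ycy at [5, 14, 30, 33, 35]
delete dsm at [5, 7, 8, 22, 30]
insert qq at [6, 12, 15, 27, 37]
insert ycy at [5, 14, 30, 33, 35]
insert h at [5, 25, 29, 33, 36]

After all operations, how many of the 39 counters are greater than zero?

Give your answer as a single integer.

Answer: 18

Derivation:
Step 1: insert i at [8, 28, 29, 31, 37] -> counters=[0,0,0,0,0,0,0,0,1,0,0,0,0,0,0,0,0,0,0,0,0,0,0,0,0,0,0,0,1,1,0,1,0,0,0,0,0,1,0]
Step 2: insert bq at [4, 6, 7, 8, 14] -> counters=[0,0,0,0,1,0,1,1,2,0,0,0,0,0,1,0,0,0,0,0,0,0,0,0,0,0,0,0,1,1,0,1,0,0,0,0,0,1,0]
Step 3: insert u at [5, 6, 14, 31, 34] -> counters=[0,0,0,0,1,1,2,1,2,0,0,0,0,0,2,0,0,0,0,0,0,0,0,0,0,0,0,0,1,1,0,2,0,0,1,0,0,1,0]
Step 4: insert h at [5, 25, 29, 33, 36] -> counters=[0,0,0,0,1,2,2,1,2,0,0,0,0,0,2,0,0,0,0,0,0,0,0,0,0,1,0,0,1,2,0,2,0,1,1,0,1,1,0]
Step 5: insert ycy at [5, 14, 30, 33, 35] -> counters=[0,0,0,0,1,3,2,1,2,0,0,0,0,0,3,0,0,0,0,0,0,0,0,0,0,1,0,0,1,2,1,2,0,2,1,1,1,1,0]
Step 6: insert qq at [6, 12, 15, 27, 37] -> counters=[0,0,0,0,1,3,3,1,2,0,0,0,1,0,3,1,0,0,0,0,0,0,0,0,0,1,0,1,1,2,1,2,0,2,1,1,1,2,0]
Step 7: insert dsm at [5, 7, 8, 22, 30] -> counters=[0,0,0,0,1,4,3,2,3,0,0,0,1,0,3,1,0,0,0,0,0,0,1,0,0,1,0,1,1,2,2,2,0,2,1,1,1,2,0]
Step 8: delete ycy at [5, 14, 30, 33, 35] -> counters=[0,0,0,0,1,3,3,2,3,0,0,0,1,0,2,1,0,0,0,0,0,0,1,0,0,1,0,1,1,2,1,2,0,1,1,0,1,2,0]
Step 9: insert dsm at [5, 7, 8, 22, 30] -> counters=[0,0,0,0,1,4,3,3,4,0,0,0,1,0,2,1,0,0,0,0,0,0,2,0,0,1,0,1,1,2,2,2,0,1,1,0,1,2,0]
Step 10: insert h at [5, 25, 29, 33, 36] -> counters=[0,0,0,0,1,5,3,3,4,0,0,0,1,0,2,1,0,0,0,0,0,0,2,0,0,2,0,1,1,3,2,2,0,2,1,0,2,2,0]
Step 11: delete bq at [4, 6, 7, 8, 14] -> counters=[0,0,0,0,0,5,2,2,3,0,0,0,1,0,1,1,0,0,0,0,0,0,2,0,0,2,0,1,1,3,2,2,0,2,1,0,2,2,0]
Step 12: delete h at [5, 25, 29, 33, 36] -> counters=[0,0,0,0,0,4,2,2,3,0,0,0,1,0,1,1,0,0,0,0,0,0,2,0,0,1,0,1,1,2,2,2,0,1,1,0,1,2,0]
Step 13: delete i at [8, 28, 29, 31, 37] -> counters=[0,0,0,0,0,4,2,2,2,0,0,0,1,0,1,1,0,0,0,0,0,0,2,0,0,1,0,1,0,1,2,1,0,1,1,0,1,1,0]
Step 14: insert h at [5, 25, 29, 33, 36] -> counters=[0,0,0,0,0,5,2,2,2,0,0,0,1,0,1,1,0,0,0,0,0,0,2,0,0,2,0,1,0,2,2,1,0,2,1,0,2,1,0]
Step 15: insert bq at [4, 6, 7, 8, 14] -> counters=[0,0,0,0,1,5,3,3,3,0,0,0,1,0,2,1,0,0,0,0,0,0,2,0,0,2,0,1,0,2,2,1,0,2,1,0,2,1,0]
Step 16: delete bq at [4, 6, 7, 8, 14] -> counters=[0,0,0,0,0,5,2,2,2,0,0,0,1,0,1,1,0,0,0,0,0,0,2,0,0,2,0,1,0,2,2,1,0,2,1,0,2,1,0]
Step 17: insert ycy at [5, 14, 30, 33, 35] -> counters=[0,0,0,0,0,6,2,2,2,0,0,0,1,0,2,1,0,0,0,0,0,0,2,0,0,2,0,1,0,2,3,1,0,3,1,1,2,1,0]
Step 18: insert qq at [6, 12, 15, 27, 37] -> counters=[0,0,0,0,0,6,3,2,2,0,0,0,2,0,2,2,0,0,0,0,0,0,2,0,0,2,0,2,0,2,3,1,0,3,1,1,2,2,0]
Step 19: insert u at [5, 6, 14, 31, 34] -> counters=[0,0,0,0,0,7,4,2,2,0,0,0,2,0,3,2,0,0,0,0,0,0,2,0,0,2,0,2,0,2,3,2,0,3,2,1,2,2,0]
Step 20: delete ycy at [5, 14, 30, 33, 35] -> counters=[0,0,0,0,0,6,4,2,2,0,0,0,2,0,2,2,0,0,0,0,0,0,2,0,0,2,0,2,0,2,2,2,0,2,2,0,2,2,0]
Step 21: delete dsm at [5, 7, 8, 22, 30] -> counters=[0,0,0,0,0,5,4,1,1,0,0,0,2,0,2,2,0,0,0,0,0,0,1,0,0,2,0,2,0,2,1,2,0,2,2,0,2,2,0]
Step 22: insert qq at [6, 12, 15, 27, 37] -> counters=[0,0,0,0,0,5,5,1,1,0,0,0,3,0,2,3,0,0,0,0,0,0,1,0,0,2,0,3,0,2,1,2,0,2,2,0,2,3,0]
Step 23: insert ycy at [5, 14, 30, 33, 35] -> counters=[0,0,0,0,0,6,5,1,1,0,0,0,3,0,3,3,0,0,0,0,0,0,1,0,0,2,0,3,0,2,2,2,0,3,2,1,2,3,0]
Step 24: insert h at [5, 25, 29, 33, 36] -> counters=[0,0,0,0,0,7,5,1,1,0,0,0,3,0,3,3,0,0,0,0,0,0,1,0,0,3,0,3,0,3,2,2,0,4,2,1,3,3,0]
Final counters=[0,0,0,0,0,7,5,1,1,0,0,0,3,0,3,3,0,0,0,0,0,0,1,0,0,3,0,3,0,3,2,2,0,4,2,1,3,3,0] -> 18 nonzero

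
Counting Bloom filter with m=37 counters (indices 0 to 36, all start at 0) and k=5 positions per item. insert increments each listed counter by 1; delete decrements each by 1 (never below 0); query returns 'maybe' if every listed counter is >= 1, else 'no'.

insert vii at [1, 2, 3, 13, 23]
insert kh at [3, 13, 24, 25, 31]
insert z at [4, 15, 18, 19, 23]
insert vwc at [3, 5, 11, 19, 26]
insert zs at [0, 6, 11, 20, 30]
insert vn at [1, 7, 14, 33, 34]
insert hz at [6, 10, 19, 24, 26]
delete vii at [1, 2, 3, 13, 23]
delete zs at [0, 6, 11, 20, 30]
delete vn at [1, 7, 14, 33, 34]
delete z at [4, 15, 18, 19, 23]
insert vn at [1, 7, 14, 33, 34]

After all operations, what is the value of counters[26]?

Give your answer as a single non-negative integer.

Step 1: insert vii at [1, 2, 3, 13, 23] -> counters=[0,1,1,1,0,0,0,0,0,0,0,0,0,1,0,0,0,0,0,0,0,0,0,1,0,0,0,0,0,0,0,0,0,0,0,0,0]
Step 2: insert kh at [3, 13, 24, 25, 31] -> counters=[0,1,1,2,0,0,0,0,0,0,0,0,0,2,0,0,0,0,0,0,0,0,0,1,1,1,0,0,0,0,0,1,0,0,0,0,0]
Step 3: insert z at [4, 15, 18, 19, 23] -> counters=[0,1,1,2,1,0,0,0,0,0,0,0,0,2,0,1,0,0,1,1,0,0,0,2,1,1,0,0,0,0,0,1,0,0,0,0,0]
Step 4: insert vwc at [3, 5, 11, 19, 26] -> counters=[0,1,1,3,1,1,0,0,0,0,0,1,0,2,0,1,0,0,1,2,0,0,0,2,1,1,1,0,0,0,0,1,0,0,0,0,0]
Step 5: insert zs at [0, 6, 11, 20, 30] -> counters=[1,1,1,3,1,1,1,0,0,0,0,2,0,2,0,1,0,0,1,2,1,0,0,2,1,1,1,0,0,0,1,1,0,0,0,0,0]
Step 6: insert vn at [1, 7, 14, 33, 34] -> counters=[1,2,1,3,1,1,1,1,0,0,0,2,0,2,1,1,0,0,1,2,1,0,0,2,1,1,1,0,0,0,1,1,0,1,1,0,0]
Step 7: insert hz at [6, 10, 19, 24, 26] -> counters=[1,2,1,3,1,1,2,1,0,0,1,2,0,2,1,1,0,0,1,3,1,0,0,2,2,1,2,0,0,0,1,1,0,1,1,0,0]
Step 8: delete vii at [1, 2, 3, 13, 23] -> counters=[1,1,0,2,1,1,2,1,0,0,1,2,0,1,1,1,0,0,1,3,1,0,0,1,2,1,2,0,0,0,1,1,0,1,1,0,0]
Step 9: delete zs at [0, 6, 11, 20, 30] -> counters=[0,1,0,2,1,1,1,1,0,0,1,1,0,1,1,1,0,0,1,3,0,0,0,1,2,1,2,0,0,0,0,1,0,1,1,0,0]
Step 10: delete vn at [1, 7, 14, 33, 34] -> counters=[0,0,0,2,1,1,1,0,0,0,1,1,0,1,0,1,0,0,1,3,0,0,0,1,2,1,2,0,0,0,0,1,0,0,0,0,0]
Step 11: delete z at [4, 15, 18, 19, 23] -> counters=[0,0,0,2,0,1,1,0,0,0,1,1,0,1,0,0,0,0,0,2,0,0,0,0,2,1,2,0,0,0,0,1,0,0,0,0,0]
Step 12: insert vn at [1, 7, 14, 33, 34] -> counters=[0,1,0,2,0,1,1,1,0,0,1,1,0,1,1,0,0,0,0,2,0,0,0,0,2,1,2,0,0,0,0,1,0,1,1,0,0]
Final counters=[0,1,0,2,0,1,1,1,0,0,1,1,0,1,1,0,0,0,0,2,0,0,0,0,2,1,2,0,0,0,0,1,0,1,1,0,0] -> counters[26]=2

Answer: 2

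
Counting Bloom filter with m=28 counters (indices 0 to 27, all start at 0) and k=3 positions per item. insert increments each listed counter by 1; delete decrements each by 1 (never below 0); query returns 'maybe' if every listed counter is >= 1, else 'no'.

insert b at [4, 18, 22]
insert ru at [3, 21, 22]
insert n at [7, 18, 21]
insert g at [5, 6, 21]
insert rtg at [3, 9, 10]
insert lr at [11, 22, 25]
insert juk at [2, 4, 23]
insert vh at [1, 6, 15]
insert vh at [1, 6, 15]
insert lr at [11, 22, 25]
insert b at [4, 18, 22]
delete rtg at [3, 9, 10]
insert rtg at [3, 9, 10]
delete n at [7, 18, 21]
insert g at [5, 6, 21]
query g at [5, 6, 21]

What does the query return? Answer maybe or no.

Step 1: insert b at [4, 18, 22] -> counters=[0,0,0,0,1,0,0,0,0,0,0,0,0,0,0,0,0,0,1,0,0,0,1,0,0,0,0,0]
Step 2: insert ru at [3, 21, 22] -> counters=[0,0,0,1,1,0,0,0,0,0,0,0,0,0,0,0,0,0,1,0,0,1,2,0,0,0,0,0]
Step 3: insert n at [7, 18, 21] -> counters=[0,0,0,1,1,0,0,1,0,0,0,0,0,0,0,0,0,0,2,0,0,2,2,0,0,0,0,0]
Step 4: insert g at [5, 6, 21] -> counters=[0,0,0,1,1,1,1,1,0,0,0,0,0,0,0,0,0,0,2,0,0,3,2,0,0,0,0,0]
Step 5: insert rtg at [3, 9, 10] -> counters=[0,0,0,2,1,1,1,1,0,1,1,0,0,0,0,0,0,0,2,0,0,3,2,0,0,0,0,0]
Step 6: insert lr at [11, 22, 25] -> counters=[0,0,0,2,1,1,1,1,0,1,1,1,0,0,0,0,0,0,2,0,0,3,3,0,0,1,0,0]
Step 7: insert juk at [2, 4, 23] -> counters=[0,0,1,2,2,1,1,1,0,1,1,1,0,0,0,0,0,0,2,0,0,3,3,1,0,1,0,0]
Step 8: insert vh at [1, 6, 15] -> counters=[0,1,1,2,2,1,2,1,0,1,1,1,0,0,0,1,0,0,2,0,0,3,3,1,0,1,0,0]
Step 9: insert vh at [1, 6, 15] -> counters=[0,2,1,2,2,1,3,1,0,1,1,1,0,0,0,2,0,0,2,0,0,3,3,1,0,1,0,0]
Step 10: insert lr at [11, 22, 25] -> counters=[0,2,1,2,2,1,3,1,0,1,1,2,0,0,0,2,0,0,2,0,0,3,4,1,0,2,0,0]
Step 11: insert b at [4, 18, 22] -> counters=[0,2,1,2,3,1,3,1,0,1,1,2,0,0,0,2,0,0,3,0,0,3,5,1,0,2,0,0]
Step 12: delete rtg at [3, 9, 10] -> counters=[0,2,1,1,3,1,3,1,0,0,0,2,0,0,0,2,0,0,3,0,0,3,5,1,0,2,0,0]
Step 13: insert rtg at [3, 9, 10] -> counters=[0,2,1,2,3,1,3,1,0,1,1,2,0,0,0,2,0,0,3,0,0,3,5,1,0,2,0,0]
Step 14: delete n at [7, 18, 21] -> counters=[0,2,1,2,3,1,3,0,0,1,1,2,0,0,0,2,0,0,2,0,0,2,5,1,0,2,0,0]
Step 15: insert g at [5, 6, 21] -> counters=[0,2,1,2,3,2,4,0,0,1,1,2,0,0,0,2,0,0,2,0,0,3,5,1,0,2,0,0]
Query g: check counters[5]=2 counters[6]=4 counters[21]=3 -> maybe

Answer: maybe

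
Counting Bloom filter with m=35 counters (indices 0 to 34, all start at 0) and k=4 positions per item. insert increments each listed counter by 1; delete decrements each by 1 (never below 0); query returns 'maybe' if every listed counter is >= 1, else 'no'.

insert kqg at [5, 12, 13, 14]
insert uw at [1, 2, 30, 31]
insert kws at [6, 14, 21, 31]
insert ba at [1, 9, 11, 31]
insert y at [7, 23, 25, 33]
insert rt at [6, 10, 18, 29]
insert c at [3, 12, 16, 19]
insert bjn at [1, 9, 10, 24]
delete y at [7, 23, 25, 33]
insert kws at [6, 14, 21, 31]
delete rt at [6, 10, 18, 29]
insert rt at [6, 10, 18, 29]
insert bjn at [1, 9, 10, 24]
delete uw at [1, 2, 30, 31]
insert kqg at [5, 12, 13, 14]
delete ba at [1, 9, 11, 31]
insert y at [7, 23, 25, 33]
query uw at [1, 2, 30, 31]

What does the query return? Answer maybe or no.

Step 1: insert kqg at [5, 12, 13, 14] -> counters=[0,0,0,0,0,1,0,0,0,0,0,0,1,1,1,0,0,0,0,0,0,0,0,0,0,0,0,0,0,0,0,0,0,0,0]
Step 2: insert uw at [1, 2, 30, 31] -> counters=[0,1,1,0,0,1,0,0,0,0,0,0,1,1,1,0,0,0,0,0,0,0,0,0,0,0,0,0,0,0,1,1,0,0,0]
Step 3: insert kws at [6, 14, 21, 31] -> counters=[0,1,1,0,0,1,1,0,0,0,0,0,1,1,2,0,0,0,0,0,0,1,0,0,0,0,0,0,0,0,1,2,0,0,0]
Step 4: insert ba at [1, 9, 11, 31] -> counters=[0,2,1,0,0,1,1,0,0,1,0,1,1,1,2,0,0,0,0,0,0,1,0,0,0,0,0,0,0,0,1,3,0,0,0]
Step 5: insert y at [7, 23, 25, 33] -> counters=[0,2,1,0,0,1,1,1,0,1,0,1,1,1,2,0,0,0,0,0,0,1,0,1,0,1,0,0,0,0,1,3,0,1,0]
Step 6: insert rt at [6, 10, 18, 29] -> counters=[0,2,1,0,0,1,2,1,0,1,1,1,1,1,2,0,0,0,1,0,0,1,0,1,0,1,0,0,0,1,1,3,0,1,0]
Step 7: insert c at [3, 12, 16, 19] -> counters=[0,2,1,1,0,1,2,1,0,1,1,1,2,1,2,0,1,0,1,1,0,1,0,1,0,1,0,0,0,1,1,3,0,1,0]
Step 8: insert bjn at [1, 9, 10, 24] -> counters=[0,3,1,1,0,1,2,1,0,2,2,1,2,1,2,0,1,0,1,1,0,1,0,1,1,1,0,0,0,1,1,3,0,1,0]
Step 9: delete y at [7, 23, 25, 33] -> counters=[0,3,1,1,0,1,2,0,0,2,2,1,2,1,2,0,1,0,1,1,0,1,0,0,1,0,0,0,0,1,1,3,0,0,0]
Step 10: insert kws at [6, 14, 21, 31] -> counters=[0,3,1,1,0,1,3,0,0,2,2,1,2,1,3,0,1,0,1,1,0,2,0,0,1,0,0,0,0,1,1,4,0,0,0]
Step 11: delete rt at [6, 10, 18, 29] -> counters=[0,3,1,1,0,1,2,0,0,2,1,1,2,1,3,0,1,0,0,1,0,2,0,0,1,0,0,0,0,0,1,4,0,0,0]
Step 12: insert rt at [6, 10, 18, 29] -> counters=[0,3,1,1,0,1,3,0,0,2,2,1,2,1,3,0,1,0,1,1,0,2,0,0,1,0,0,0,0,1,1,4,0,0,0]
Step 13: insert bjn at [1, 9, 10, 24] -> counters=[0,4,1,1,0,1,3,0,0,3,3,1,2,1,3,0,1,0,1,1,0,2,0,0,2,0,0,0,0,1,1,4,0,0,0]
Step 14: delete uw at [1, 2, 30, 31] -> counters=[0,3,0,1,0,1,3,0,0,3,3,1,2,1,3,0,1,0,1,1,0,2,0,0,2,0,0,0,0,1,0,3,0,0,0]
Step 15: insert kqg at [5, 12, 13, 14] -> counters=[0,3,0,1,0,2,3,0,0,3,3,1,3,2,4,0,1,0,1,1,0,2,0,0,2,0,0,0,0,1,0,3,0,0,0]
Step 16: delete ba at [1, 9, 11, 31] -> counters=[0,2,0,1,0,2,3,0,0,2,3,0,3,2,4,0,1,0,1,1,0,2,0,0,2,0,0,0,0,1,0,2,0,0,0]
Step 17: insert y at [7, 23, 25, 33] -> counters=[0,2,0,1,0,2,3,1,0,2,3,0,3,2,4,0,1,0,1,1,0,2,0,1,2,1,0,0,0,1,0,2,0,1,0]
Query uw: check counters[1]=2 counters[2]=0 counters[30]=0 counters[31]=2 -> no

Answer: no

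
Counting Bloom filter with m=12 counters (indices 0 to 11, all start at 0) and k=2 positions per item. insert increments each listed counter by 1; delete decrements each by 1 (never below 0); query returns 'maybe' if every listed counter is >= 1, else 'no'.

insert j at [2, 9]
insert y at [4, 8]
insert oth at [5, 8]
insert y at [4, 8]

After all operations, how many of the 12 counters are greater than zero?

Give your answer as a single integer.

Step 1: insert j at [2, 9] -> counters=[0,0,1,0,0,0,0,0,0,1,0,0]
Step 2: insert y at [4, 8] -> counters=[0,0,1,0,1,0,0,0,1,1,0,0]
Step 3: insert oth at [5, 8] -> counters=[0,0,1,0,1,1,0,0,2,1,0,0]
Step 4: insert y at [4, 8] -> counters=[0,0,1,0,2,1,0,0,3,1,0,0]
Final counters=[0,0,1,0,2,1,0,0,3,1,0,0] -> 5 nonzero

Answer: 5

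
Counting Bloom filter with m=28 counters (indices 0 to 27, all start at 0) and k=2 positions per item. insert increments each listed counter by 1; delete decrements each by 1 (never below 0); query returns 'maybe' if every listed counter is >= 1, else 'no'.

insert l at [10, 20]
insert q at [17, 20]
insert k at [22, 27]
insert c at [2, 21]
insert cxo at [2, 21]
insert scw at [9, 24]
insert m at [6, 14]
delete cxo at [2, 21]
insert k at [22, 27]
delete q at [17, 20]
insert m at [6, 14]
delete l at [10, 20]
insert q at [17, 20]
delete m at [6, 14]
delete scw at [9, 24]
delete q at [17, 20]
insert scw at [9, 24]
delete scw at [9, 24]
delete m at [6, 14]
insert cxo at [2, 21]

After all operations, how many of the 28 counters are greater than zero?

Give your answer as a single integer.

Answer: 4

Derivation:
Step 1: insert l at [10, 20] -> counters=[0,0,0,0,0,0,0,0,0,0,1,0,0,0,0,0,0,0,0,0,1,0,0,0,0,0,0,0]
Step 2: insert q at [17, 20] -> counters=[0,0,0,0,0,0,0,0,0,0,1,0,0,0,0,0,0,1,0,0,2,0,0,0,0,0,0,0]
Step 3: insert k at [22, 27] -> counters=[0,0,0,0,0,0,0,0,0,0,1,0,0,0,0,0,0,1,0,0,2,0,1,0,0,0,0,1]
Step 4: insert c at [2, 21] -> counters=[0,0,1,0,0,0,0,0,0,0,1,0,0,0,0,0,0,1,0,0,2,1,1,0,0,0,0,1]
Step 5: insert cxo at [2, 21] -> counters=[0,0,2,0,0,0,0,0,0,0,1,0,0,0,0,0,0,1,0,0,2,2,1,0,0,0,0,1]
Step 6: insert scw at [9, 24] -> counters=[0,0,2,0,0,0,0,0,0,1,1,0,0,0,0,0,0,1,0,0,2,2,1,0,1,0,0,1]
Step 7: insert m at [6, 14] -> counters=[0,0,2,0,0,0,1,0,0,1,1,0,0,0,1,0,0,1,0,0,2,2,1,0,1,0,0,1]
Step 8: delete cxo at [2, 21] -> counters=[0,0,1,0,0,0,1,0,0,1,1,0,0,0,1,0,0,1,0,0,2,1,1,0,1,0,0,1]
Step 9: insert k at [22, 27] -> counters=[0,0,1,0,0,0,1,0,0,1,1,0,0,0,1,0,0,1,0,0,2,1,2,0,1,0,0,2]
Step 10: delete q at [17, 20] -> counters=[0,0,1,0,0,0,1,0,0,1,1,0,0,0,1,0,0,0,0,0,1,1,2,0,1,0,0,2]
Step 11: insert m at [6, 14] -> counters=[0,0,1,0,0,0,2,0,0,1,1,0,0,0,2,0,0,0,0,0,1,1,2,0,1,0,0,2]
Step 12: delete l at [10, 20] -> counters=[0,0,1,0,0,0,2,0,0,1,0,0,0,0,2,0,0,0,0,0,0,1,2,0,1,0,0,2]
Step 13: insert q at [17, 20] -> counters=[0,0,1,0,0,0,2,0,0,1,0,0,0,0,2,0,0,1,0,0,1,1,2,0,1,0,0,2]
Step 14: delete m at [6, 14] -> counters=[0,0,1,0,0,0,1,0,0,1,0,0,0,0,1,0,0,1,0,0,1,1,2,0,1,0,0,2]
Step 15: delete scw at [9, 24] -> counters=[0,0,1,0,0,0,1,0,0,0,0,0,0,0,1,0,0,1,0,0,1,1,2,0,0,0,0,2]
Step 16: delete q at [17, 20] -> counters=[0,0,1,0,0,0,1,0,0,0,0,0,0,0,1,0,0,0,0,0,0,1,2,0,0,0,0,2]
Step 17: insert scw at [9, 24] -> counters=[0,0,1,0,0,0,1,0,0,1,0,0,0,0,1,0,0,0,0,0,0,1,2,0,1,0,0,2]
Step 18: delete scw at [9, 24] -> counters=[0,0,1,0,0,0,1,0,0,0,0,0,0,0,1,0,0,0,0,0,0,1,2,0,0,0,0,2]
Step 19: delete m at [6, 14] -> counters=[0,0,1,0,0,0,0,0,0,0,0,0,0,0,0,0,0,0,0,0,0,1,2,0,0,0,0,2]
Step 20: insert cxo at [2, 21] -> counters=[0,0,2,0,0,0,0,0,0,0,0,0,0,0,0,0,0,0,0,0,0,2,2,0,0,0,0,2]
Final counters=[0,0,2,0,0,0,0,0,0,0,0,0,0,0,0,0,0,0,0,0,0,2,2,0,0,0,0,2] -> 4 nonzero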